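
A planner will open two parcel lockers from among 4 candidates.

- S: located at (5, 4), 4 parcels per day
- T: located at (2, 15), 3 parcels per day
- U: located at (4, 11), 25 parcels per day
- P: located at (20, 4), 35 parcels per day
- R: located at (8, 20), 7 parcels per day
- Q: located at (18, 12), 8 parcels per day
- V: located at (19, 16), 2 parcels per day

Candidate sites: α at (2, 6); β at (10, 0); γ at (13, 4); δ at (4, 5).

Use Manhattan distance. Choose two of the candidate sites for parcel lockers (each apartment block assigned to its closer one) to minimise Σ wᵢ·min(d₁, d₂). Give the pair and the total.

{γ, δ}, total 712

Evaluate every pair (each demand assigned to the nearer of the two):
  {γ, δ}: total = 712
  {α, γ}: total = 747
  {β, δ}: total = 1027
  {β, γ}: total = 1030
  {α, β}: total = 1062
  {α, δ}: total = 1133
Best pair: {γ, δ} with total 712.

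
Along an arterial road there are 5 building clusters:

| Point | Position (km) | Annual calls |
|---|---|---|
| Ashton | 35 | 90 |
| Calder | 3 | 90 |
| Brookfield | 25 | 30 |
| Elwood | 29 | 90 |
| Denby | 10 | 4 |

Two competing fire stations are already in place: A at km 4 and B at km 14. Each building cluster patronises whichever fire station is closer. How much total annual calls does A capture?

90

The indifferent point is the midpoint (4+14)/2 = 9; building clusters left of it (closer to A at 4) go to A, those right go to B.
  Calder at 3 (w=90) → A
  Denby at 10 (w=4) → B
  Brookfield at 25 (w=30) → B
  Elwood at 29 (w=90) → B
  Ashton at 35 (w=90) → B
A captures 90; B captures 214.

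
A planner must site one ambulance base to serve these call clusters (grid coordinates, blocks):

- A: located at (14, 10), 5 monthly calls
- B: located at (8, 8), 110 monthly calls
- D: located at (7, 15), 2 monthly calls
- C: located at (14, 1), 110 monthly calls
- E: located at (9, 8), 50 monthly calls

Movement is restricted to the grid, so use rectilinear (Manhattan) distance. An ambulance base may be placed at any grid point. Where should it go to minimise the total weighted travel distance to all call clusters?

Manhattan distance separates: Σwᵢ(|x−xᵢ|+|y−yᵢ|) = Σwᵢ|x−xᵢ| + Σwᵢ|y−yᵢ|, so x and y are optimised independently as 1-D weighted medians.
Total weight W = 277; half = 138.5.
x-coordinate, sorted with cumulative weight:
  x=7 (D, w=2) cum 2
  x=8 (B, w=110) cum 112
  x=9 (E, w=50) cum 162  ← median
  x=14 (A, w=5) cum 167
  x=14 (C, w=110) cum 277
⇒ x* = 9
y-coordinate, sorted with cumulative weight:
  y=1 (C, w=110) cum 110
  y=8 (B, w=110) cum 220  ← median
  y=8 (E, w=50) cum 270
  y=10 (A, w=5) cum 275
  y=15 (D, w=2) cum 277
⇒ y* = 8

(9, 8)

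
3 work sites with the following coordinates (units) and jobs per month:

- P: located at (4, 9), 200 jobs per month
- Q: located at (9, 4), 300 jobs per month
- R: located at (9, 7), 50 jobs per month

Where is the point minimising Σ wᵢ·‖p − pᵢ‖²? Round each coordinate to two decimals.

(7.18, 6.09)

The minimiser of Σwᵢ‖p−pᵢ‖² is the weighted centroid p* = (Σwᵢpᵢ)/(Σwᵢ).
Σwᵢ = 550.
Σwᵢxᵢ = 200·4 + 300·9 + 50·9 = 3950.
Σwᵢyᵢ = 200·9 + 300·4 + 50·7 = 3350.
x* = 3950/550 = 7.18, y* = 3350/550 = 6.09.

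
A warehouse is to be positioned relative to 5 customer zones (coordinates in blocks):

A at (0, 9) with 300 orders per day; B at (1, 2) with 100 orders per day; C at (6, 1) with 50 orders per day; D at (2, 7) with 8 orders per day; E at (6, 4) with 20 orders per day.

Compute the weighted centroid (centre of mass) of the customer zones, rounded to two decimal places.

The minimiser of Σwᵢ‖p−pᵢ‖² is the weighted centroid p* = (Σwᵢpᵢ)/(Σwᵢ).
Σwᵢ = 478.
Σwᵢxᵢ = 300·0 + 100·1 + 50·6 + 8·2 + 20·6 = 536.
Σwᵢyᵢ = 300·9 + 100·2 + 50·1 + 8·7 + 20·4 = 3086.
x* = 536/478 = 1.12, y* = 3086/478 = 6.46.

(1.12, 6.46)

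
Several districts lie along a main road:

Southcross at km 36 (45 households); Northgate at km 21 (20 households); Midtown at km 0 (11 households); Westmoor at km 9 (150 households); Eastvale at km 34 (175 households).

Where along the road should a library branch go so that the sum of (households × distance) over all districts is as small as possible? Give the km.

x = 34

For a sum of weighted absolute distances on a line, the optimum is the weighted median (not the mean). Total weight W = 401; half-weight = 200.5.
Sort by position and accumulate weight:
  km 0 (Midtown, w=11) → cum 11
  km 9 (Westmoor, w=150) → cum 161
  km 21 (Northgate, w=20) → cum 181
  km 34 (Eastvale, w=175) → cum 356  ≥ 200.5 → median here
  km 36 (Southcross, w=45) → cum 401
Optimal location: km 34.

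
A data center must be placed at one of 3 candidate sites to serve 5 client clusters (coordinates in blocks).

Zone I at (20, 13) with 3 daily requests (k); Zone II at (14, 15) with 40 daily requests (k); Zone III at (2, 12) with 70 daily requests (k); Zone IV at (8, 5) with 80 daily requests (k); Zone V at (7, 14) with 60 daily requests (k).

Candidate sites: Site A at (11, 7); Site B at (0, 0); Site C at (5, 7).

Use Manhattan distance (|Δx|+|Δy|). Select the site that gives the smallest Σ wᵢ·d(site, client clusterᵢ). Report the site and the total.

Total weighted distance at each candidate:
  Site A (11, 7): total = 2525
  Site B (0, 0): total = 4539
  Site C (5, 7): total = 2243
Minimum is at Site C with total 2243 blocks.

Site C, total 2243 blocks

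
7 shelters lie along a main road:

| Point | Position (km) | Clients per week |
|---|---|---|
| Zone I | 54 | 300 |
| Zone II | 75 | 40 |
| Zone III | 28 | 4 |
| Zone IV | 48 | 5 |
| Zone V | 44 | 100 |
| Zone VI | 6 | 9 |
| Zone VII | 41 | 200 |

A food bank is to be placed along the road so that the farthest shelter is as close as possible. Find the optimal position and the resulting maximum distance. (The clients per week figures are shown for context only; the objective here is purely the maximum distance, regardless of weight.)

location 40.5, max distance 34.5

The 1-center on a line is the midpoint of the two extreme points: leftmost at 6, rightmost at 75.
Optimal location = (6 + 75)/2 = 40.5; maximum distance = (75 − 6)/2 = 34.5.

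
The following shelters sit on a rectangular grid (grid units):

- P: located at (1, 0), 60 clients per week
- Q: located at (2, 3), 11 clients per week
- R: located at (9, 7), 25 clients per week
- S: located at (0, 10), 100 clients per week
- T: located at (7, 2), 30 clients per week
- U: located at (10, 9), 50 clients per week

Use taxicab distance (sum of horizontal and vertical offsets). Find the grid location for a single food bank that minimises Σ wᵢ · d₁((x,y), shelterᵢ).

(1, 9)

Manhattan distance separates: Σwᵢ(|x−xᵢ|+|y−yᵢ|) = Σwᵢ|x−xᵢ| + Σwᵢ|y−yᵢ|, so x and y are optimised independently as 1-D weighted medians.
Total weight W = 276; half = 138.
x-coordinate, sorted with cumulative weight:
  x=0 (S, w=100) cum 100
  x=1 (P, w=60) cum 160  ← median
  x=2 (Q, w=11) cum 171
  x=7 (T, w=30) cum 201
  x=9 (R, w=25) cum 226
  x=10 (U, w=50) cum 276
⇒ x* = 1
y-coordinate, sorted with cumulative weight:
  y=0 (P, w=60) cum 60
  y=2 (T, w=30) cum 90
  y=3 (Q, w=11) cum 101
  y=7 (R, w=25) cum 126
  y=9 (U, w=50) cum 176  ← median
  y=10 (S, w=100) cum 276
⇒ y* = 9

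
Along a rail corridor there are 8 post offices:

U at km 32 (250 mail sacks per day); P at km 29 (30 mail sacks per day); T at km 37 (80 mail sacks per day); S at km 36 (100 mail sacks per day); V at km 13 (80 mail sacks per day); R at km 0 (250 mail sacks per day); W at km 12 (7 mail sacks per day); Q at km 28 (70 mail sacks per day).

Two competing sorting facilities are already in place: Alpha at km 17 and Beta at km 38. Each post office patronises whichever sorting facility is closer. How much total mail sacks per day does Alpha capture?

The indifferent point is the midpoint (17+38)/2 = 27.5; post offices left of it (closer to Alpha at 17) go to Alpha, those right go to Beta.
  R at 0 (w=250) → Alpha
  W at 12 (w=7) → Alpha
  V at 13 (w=80) → Alpha
  Q at 28 (w=70) → Beta
  P at 29 (w=30) → Beta
  U at 32 (w=250) → Beta
  S at 36 (w=100) → Beta
  T at 37 (w=80) → Beta
Alpha captures 337; Beta captures 530.

337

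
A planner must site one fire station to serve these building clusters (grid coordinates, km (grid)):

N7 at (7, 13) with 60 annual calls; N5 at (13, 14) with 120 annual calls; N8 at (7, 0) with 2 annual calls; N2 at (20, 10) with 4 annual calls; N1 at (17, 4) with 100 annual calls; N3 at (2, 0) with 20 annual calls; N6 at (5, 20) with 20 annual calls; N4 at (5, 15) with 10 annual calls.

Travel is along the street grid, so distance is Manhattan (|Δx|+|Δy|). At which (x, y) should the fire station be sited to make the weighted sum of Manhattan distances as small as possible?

(13, 13)

Manhattan distance separates: Σwᵢ(|x−xᵢ|+|y−yᵢ|) = Σwᵢ|x−xᵢ| + Σwᵢ|y−yᵢ|, so x and y are optimised independently as 1-D weighted medians.
Total weight W = 336; half = 168.
x-coordinate, sorted with cumulative weight:
  x=2 (N3, w=20) cum 20
  x=5 (N6, w=20) cum 40
  x=5 (N4, w=10) cum 50
  x=7 (N7, w=60) cum 110
  x=7 (N8, w=2) cum 112
  x=13 (N5, w=120) cum 232  ← median
  x=17 (N1, w=100) cum 332
  x=20 (N2, w=4) cum 336
⇒ x* = 13
y-coordinate, sorted with cumulative weight:
  y=0 (N8, w=2) cum 2
  y=0 (N3, w=20) cum 22
  y=4 (N1, w=100) cum 122
  y=10 (N2, w=4) cum 126
  y=13 (N7, w=60) cum 186  ← median
  y=14 (N5, w=120) cum 306
  y=15 (N4, w=10) cum 316
  y=20 (N6, w=20) cum 336
⇒ y* = 13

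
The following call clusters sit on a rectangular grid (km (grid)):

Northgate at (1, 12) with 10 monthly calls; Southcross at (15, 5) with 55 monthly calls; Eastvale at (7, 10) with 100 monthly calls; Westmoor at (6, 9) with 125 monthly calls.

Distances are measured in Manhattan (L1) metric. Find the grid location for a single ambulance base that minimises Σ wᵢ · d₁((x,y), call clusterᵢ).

Manhattan distance separates: Σwᵢ(|x−xᵢ|+|y−yᵢ|) = Σwᵢ|x−xᵢ| + Σwᵢ|y−yᵢ|, so x and y are optimised independently as 1-D weighted medians.
Total weight W = 290; half = 145.
x-coordinate, sorted with cumulative weight:
  x=1 (Northgate, w=10) cum 10
  x=6 (Westmoor, w=125) cum 135
  x=7 (Eastvale, w=100) cum 235  ← median
  x=15 (Southcross, w=55) cum 290
⇒ x* = 7
y-coordinate, sorted with cumulative weight:
  y=5 (Southcross, w=55) cum 55
  y=9 (Westmoor, w=125) cum 180  ← median
  y=10 (Eastvale, w=100) cum 280
  y=12 (Northgate, w=10) cum 290
⇒ y* = 9

(7, 9)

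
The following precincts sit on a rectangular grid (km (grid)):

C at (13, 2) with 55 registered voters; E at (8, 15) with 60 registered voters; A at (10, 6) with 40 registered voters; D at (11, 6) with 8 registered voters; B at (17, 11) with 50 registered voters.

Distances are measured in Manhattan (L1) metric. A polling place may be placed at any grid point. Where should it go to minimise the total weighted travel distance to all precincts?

Manhattan distance separates: Σwᵢ(|x−xᵢ|+|y−yᵢ|) = Σwᵢ|x−xᵢ| + Σwᵢ|y−yᵢ|, so x and y are optimised independently as 1-D weighted medians.
Total weight W = 213; half = 106.5.
x-coordinate, sorted with cumulative weight:
  x=8 (E, w=60) cum 60
  x=10 (A, w=40) cum 100
  x=11 (D, w=8) cum 108  ← median
  x=13 (C, w=55) cum 163
  x=17 (B, w=50) cum 213
⇒ x* = 11
y-coordinate, sorted with cumulative weight:
  y=2 (C, w=55) cum 55
  y=6 (A, w=40) cum 95
  y=6 (D, w=8) cum 103
  y=11 (B, w=50) cum 153  ← median
  y=15 (E, w=60) cum 213
⇒ y* = 11

(11, 11)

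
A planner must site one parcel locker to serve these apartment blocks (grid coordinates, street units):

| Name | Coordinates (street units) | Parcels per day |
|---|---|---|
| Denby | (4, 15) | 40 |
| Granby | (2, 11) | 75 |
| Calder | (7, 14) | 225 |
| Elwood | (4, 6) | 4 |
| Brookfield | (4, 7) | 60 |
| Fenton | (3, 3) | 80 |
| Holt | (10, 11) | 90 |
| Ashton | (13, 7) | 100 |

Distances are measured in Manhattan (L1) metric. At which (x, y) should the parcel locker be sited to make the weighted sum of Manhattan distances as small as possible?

Manhattan distance separates: Σwᵢ(|x−xᵢ|+|y−yᵢ|) = Σwᵢ|x−xᵢ| + Σwᵢ|y−yᵢ|, so x and y are optimised independently as 1-D weighted medians.
Total weight W = 674; half = 337.
x-coordinate, sorted with cumulative weight:
  x=2 (Granby, w=75) cum 75
  x=3 (Fenton, w=80) cum 155
  x=4 (Denby, w=40) cum 195
  x=4 (Elwood, w=4) cum 199
  x=4 (Brookfield, w=60) cum 259
  x=7 (Calder, w=225) cum 484  ← median
  x=10 (Holt, w=90) cum 574
  x=13 (Ashton, w=100) cum 674
⇒ x* = 7
y-coordinate, sorted with cumulative weight:
  y=3 (Fenton, w=80) cum 80
  y=6 (Elwood, w=4) cum 84
  y=7 (Brookfield, w=60) cum 144
  y=7 (Ashton, w=100) cum 244
  y=11 (Granby, w=75) cum 319
  y=11 (Holt, w=90) cum 409  ← median
  y=14 (Calder, w=225) cum 634
  y=15 (Denby, w=40) cum 674
⇒ y* = 11

(7, 11)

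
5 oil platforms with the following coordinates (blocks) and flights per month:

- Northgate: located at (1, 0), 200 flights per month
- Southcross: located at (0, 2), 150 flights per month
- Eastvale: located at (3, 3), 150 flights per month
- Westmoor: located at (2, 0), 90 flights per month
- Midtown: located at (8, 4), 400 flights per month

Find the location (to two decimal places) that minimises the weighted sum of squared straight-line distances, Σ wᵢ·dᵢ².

The minimiser of Σwᵢ‖p−pᵢ‖² is the weighted centroid p* = (Σwᵢpᵢ)/(Σwᵢ).
Σwᵢ = 990.
Σwᵢxᵢ = 200·1 + 150·0 + 150·3 + 90·2 + 400·8 = 4030.
Σwᵢyᵢ = 200·0 + 150·2 + 150·3 + 90·0 + 400·4 = 2350.
x* = 4030/990 = 4.07, y* = 2350/990 = 2.37.

(4.07, 2.37)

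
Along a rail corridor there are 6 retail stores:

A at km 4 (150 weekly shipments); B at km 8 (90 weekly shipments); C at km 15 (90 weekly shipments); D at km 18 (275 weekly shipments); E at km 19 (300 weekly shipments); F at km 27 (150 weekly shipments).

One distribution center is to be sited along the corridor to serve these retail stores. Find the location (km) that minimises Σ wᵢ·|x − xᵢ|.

For a sum of weighted absolute distances on a line, the optimum is the weighted median (not the mean). Total weight W = 1055; half-weight = 527.5.
Sort by position and accumulate weight:
  km 4 (A, w=150) → cum 150
  km 8 (B, w=90) → cum 240
  km 15 (C, w=90) → cum 330
  km 18 (D, w=275) → cum 605  ≥ 527.5 → median here
  km 19 (E, w=300) → cum 905
  km 27 (F, w=150) → cum 1055
Optimal location: km 18.

x = 18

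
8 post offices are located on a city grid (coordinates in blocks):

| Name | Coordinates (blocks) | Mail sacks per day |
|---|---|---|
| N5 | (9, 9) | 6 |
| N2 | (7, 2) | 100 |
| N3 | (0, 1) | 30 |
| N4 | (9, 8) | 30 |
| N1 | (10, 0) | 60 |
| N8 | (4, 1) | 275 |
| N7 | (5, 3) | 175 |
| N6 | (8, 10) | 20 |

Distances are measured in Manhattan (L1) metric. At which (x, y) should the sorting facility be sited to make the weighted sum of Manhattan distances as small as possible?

(5, 1)

Manhattan distance separates: Σwᵢ(|x−xᵢ|+|y−yᵢ|) = Σwᵢ|x−xᵢ| + Σwᵢ|y−yᵢ|, so x and y are optimised independently as 1-D weighted medians.
Total weight W = 696; half = 348.
x-coordinate, sorted with cumulative weight:
  x=0 (N3, w=30) cum 30
  x=4 (N8, w=275) cum 305
  x=5 (N7, w=175) cum 480  ← median
  x=7 (N2, w=100) cum 580
  x=8 (N6, w=20) cum 600
  x=9 (N5, w=6) cum 606
  x=9 (N4, w=30) cum 636
  x=10 (N1, w=60) cum 696
⇒ x* = 5
y-coordinate, sorted with cumulative weight:
  y=0 (N1, w=60) cum 60
  y=1 (N3, w=30) cum 90
  y=1 (N8, w=275) cum 365  ← median
  y=2 (N2, w=100) cum 465
  y=3 (N7, w=175) cum 640
  y=8 (N4, w=30) cum 670
  y=9 (N5, w=6) cum 676
  y=10 (N6, w=20) cum 696
⇒ y* = 1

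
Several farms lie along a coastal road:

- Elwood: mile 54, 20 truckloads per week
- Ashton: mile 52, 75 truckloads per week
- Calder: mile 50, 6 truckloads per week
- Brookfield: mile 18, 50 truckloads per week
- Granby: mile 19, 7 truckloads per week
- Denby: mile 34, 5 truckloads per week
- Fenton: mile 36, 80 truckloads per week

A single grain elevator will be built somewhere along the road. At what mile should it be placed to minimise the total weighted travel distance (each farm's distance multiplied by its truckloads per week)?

For a sum of weighted absolute distances on a line, the optimum is the weighted median (not the mean). Total weight W = 243; half-weight = 121.5.
Sort by position and accumulate weight:
  mile 18 (Brookfield, w=50) → cum 50
  mile 19 (Granby, w=7) → cum 57
  mile 34 (Denby, w=5) → cum 62
  mile 36 (Fenton, w=80) → cum 142  ≥ 121.5 → median here
  mile 50 (Calder, w=6) → cum 148
  mile 52 (Ashton, w=75) → cum 223
  mile 54 (Elwood, w=20) → cum 243
Optimal location: mile 36.

x = 36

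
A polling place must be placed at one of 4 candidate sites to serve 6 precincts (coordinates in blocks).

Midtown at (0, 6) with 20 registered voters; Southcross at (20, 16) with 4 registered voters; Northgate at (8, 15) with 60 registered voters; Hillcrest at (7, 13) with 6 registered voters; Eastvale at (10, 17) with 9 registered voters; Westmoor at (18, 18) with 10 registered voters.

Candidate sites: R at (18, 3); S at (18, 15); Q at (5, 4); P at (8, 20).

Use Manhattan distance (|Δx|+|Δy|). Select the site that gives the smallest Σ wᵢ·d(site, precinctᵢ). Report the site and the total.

Total weighted distance at each candidate:
  R (18, 3): total = 2274
  S (18, 15): total = 1350
  Q (5, 4): total = 1586
  P (8, 20): total = 1017
Minimum is at P with total 1017 blocks.

P, total 1017 blocks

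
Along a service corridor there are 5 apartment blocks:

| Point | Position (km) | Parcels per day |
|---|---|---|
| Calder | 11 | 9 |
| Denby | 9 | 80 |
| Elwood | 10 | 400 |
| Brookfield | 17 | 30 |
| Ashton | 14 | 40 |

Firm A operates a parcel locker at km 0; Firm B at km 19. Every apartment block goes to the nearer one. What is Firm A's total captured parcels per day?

80

The indifferent point is the midpoint (0+19)/2 = 9.5; apartment blocks left of it (closer to Firm A at 0) go to Firm A, those right go to Firm B.
  Denby at 9 (w=80) → Firm A
  Elwood at 10 (w=400) → Firm B
  Calder at 11 (w=9) → Firm B
  Ashton at 14 (w=40) → Firm B
  Brookfield at 17 (w=30) → Firm B
Firm A captures 80; Firm B captures 479.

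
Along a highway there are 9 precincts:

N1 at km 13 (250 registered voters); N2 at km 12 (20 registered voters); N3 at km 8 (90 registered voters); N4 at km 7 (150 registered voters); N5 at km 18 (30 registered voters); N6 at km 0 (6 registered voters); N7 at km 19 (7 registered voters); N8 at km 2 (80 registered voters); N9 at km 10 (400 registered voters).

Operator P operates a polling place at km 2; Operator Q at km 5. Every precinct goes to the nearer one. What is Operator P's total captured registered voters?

86

The indifferent point is the midpoint (2+5)/2 = 3.5; precincts left of it (closer to Operator P at 2) go to Operator P, those right go to Operator Q.
  N6 at 0 (w=6) → Operator P
  N8 at 2 (w=80) → Operator P
  N4 at 7 (w=150) → Operator Q
  N3 at 8 (w=90) → Operator Q
  N9 at 10 (w=400) → Operator Q
  N2 at 12 (w=20) → Operator Q
  N1 at 13 (w=250) → Operator Q
  N5 at 18 (w=30) → Operator Q
  N7 at 19 (w=7) → Operator Q
Operator P captures 86; Operator Q captures 947.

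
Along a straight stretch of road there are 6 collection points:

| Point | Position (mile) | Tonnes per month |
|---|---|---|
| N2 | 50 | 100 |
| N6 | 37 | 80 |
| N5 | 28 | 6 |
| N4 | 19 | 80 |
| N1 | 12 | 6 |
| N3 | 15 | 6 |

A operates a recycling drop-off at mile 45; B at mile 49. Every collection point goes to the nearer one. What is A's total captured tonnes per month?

The indifferent point is the midpoint (45+49)/2 = 47; collection points left of it (closer to A at 45) go to A, those right go to B.
  N1 at 12 (w=6) → A
  N3 at 15 (w=6) → A
  N4 at 19 (w=80) → A
  N5 at 28 (w=6) → A
  N6 at 37 (w=80) → A
  N2 at 50 (w=100) → B
A captures 178; B captures 100.

178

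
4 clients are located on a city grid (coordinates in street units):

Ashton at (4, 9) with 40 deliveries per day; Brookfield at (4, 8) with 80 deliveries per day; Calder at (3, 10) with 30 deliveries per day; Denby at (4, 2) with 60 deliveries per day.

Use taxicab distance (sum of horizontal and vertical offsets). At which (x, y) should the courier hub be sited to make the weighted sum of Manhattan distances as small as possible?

Manhattan distance separates: Σwᵢ(|x−xᵢ|+|y−yᵢ|) = Σwᵢ|x−xᵢ| + Σwᵢ|y−yᵢ|, so x and y are optimised independently as 1-D weighted medians.
Total weight W = 210; half = 105.
x-coordinate, sorted with cumulative weight:
  x=3 (Calder, w=30) cum 30
  x=4 (Ashton, w=40) cum 70
  x=4 (Brookfield, w=80) cum 150  ← median
  x=4 (Denby, w=60) cum 210
⇒ x* = 4
y-coordinate, sorted with cumulative weight:
  y=2 (Denby, w=60) cum 60
  y=8 (Brookfield, w=80) cum 140  ← median
  y=9 (Ashton, w=40) cum 180
  y=10 (Calder, w=30) cum 210
⇒ y* = 8

(4, 8)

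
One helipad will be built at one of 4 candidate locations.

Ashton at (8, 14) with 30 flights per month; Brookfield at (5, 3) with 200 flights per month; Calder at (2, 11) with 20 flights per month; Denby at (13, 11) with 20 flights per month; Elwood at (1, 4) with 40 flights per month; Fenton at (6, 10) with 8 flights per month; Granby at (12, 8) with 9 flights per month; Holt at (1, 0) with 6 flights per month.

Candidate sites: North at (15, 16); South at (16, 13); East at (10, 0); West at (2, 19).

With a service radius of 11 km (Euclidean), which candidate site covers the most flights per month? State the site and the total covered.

East, covering 263

Coverage radius r = 11 km; a point is covered iff (Δx)²+(Δy)² ≤ 11² = 121.
  North (15, 16): covers {Ashton, Denby, Fenton, Granby} → 67
  South (16, 13): covers {Ashton, Denby, Fenton, Granby} → 67
  East (10, 0): covers {Brookfield, Elwood, Fenton, Granby, Holt} → 263
  West (2, 19): covers {Ashton, Calder, Fenton} → 58
Maximum coverage at East: 263 flights per month.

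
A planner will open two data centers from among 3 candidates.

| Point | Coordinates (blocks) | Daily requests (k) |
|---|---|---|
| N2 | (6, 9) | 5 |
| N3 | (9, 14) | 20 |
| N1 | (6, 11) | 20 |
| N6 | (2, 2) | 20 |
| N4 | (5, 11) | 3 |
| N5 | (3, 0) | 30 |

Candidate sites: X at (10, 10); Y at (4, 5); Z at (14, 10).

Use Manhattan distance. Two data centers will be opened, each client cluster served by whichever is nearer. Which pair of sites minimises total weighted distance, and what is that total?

{X, Y}, total 523

Evaluate every pair (each demand assigned to the nearer of the two):
  {X, Y}: total = 523
  {Y, Z}: total = 671
  {X, Z}: total = 1073
Best pair: {X, Y} with total 523.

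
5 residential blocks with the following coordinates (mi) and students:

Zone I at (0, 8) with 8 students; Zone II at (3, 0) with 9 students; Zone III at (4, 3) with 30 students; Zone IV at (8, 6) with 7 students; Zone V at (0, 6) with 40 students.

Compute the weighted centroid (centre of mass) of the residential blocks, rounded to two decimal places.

The minimiser of Σwᵢ‖p−pᵢ‖² is the weighted centroid p* = (Σwᵢpᵢ)/(Σwᵢ).
Σwᵢ = 94.
Σwᵢxᵢ = 8·0 + 9·3 + 30·4 + 7·8 + 40·0 = 203.
Σwᵢyᵢ = 8·8 + 9·0 + 30·3 + 7·6 + 40·6 = 436.
x* = 203/94 = 2.16, y* = 436/94 = 4.64.

(2.16, 4.64)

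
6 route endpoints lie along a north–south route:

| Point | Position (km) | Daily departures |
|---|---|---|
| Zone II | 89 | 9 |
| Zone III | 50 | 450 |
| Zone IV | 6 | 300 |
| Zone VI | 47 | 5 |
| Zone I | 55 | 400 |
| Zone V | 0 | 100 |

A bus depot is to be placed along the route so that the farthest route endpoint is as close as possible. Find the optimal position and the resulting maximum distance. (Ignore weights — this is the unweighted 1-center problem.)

The 1-center on a line is the midpoint of the two extreme points: leftmost at 0, rightmost at 89.
Optimal location = (0 + 89)/2 = 44.5; maximum distance = (89 − 0)/2 = 44.5.

location 44.5, max distance 44.5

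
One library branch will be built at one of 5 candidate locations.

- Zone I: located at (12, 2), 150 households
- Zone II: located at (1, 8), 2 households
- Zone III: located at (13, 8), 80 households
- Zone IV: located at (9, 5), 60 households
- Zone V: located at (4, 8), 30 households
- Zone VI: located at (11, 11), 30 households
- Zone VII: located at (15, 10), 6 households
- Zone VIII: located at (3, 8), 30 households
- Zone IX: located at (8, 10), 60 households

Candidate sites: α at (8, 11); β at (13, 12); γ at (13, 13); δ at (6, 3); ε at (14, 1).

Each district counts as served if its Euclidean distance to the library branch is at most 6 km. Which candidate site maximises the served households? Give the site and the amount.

Coverage radius r = 6 km; a point is covered iff (Δx)²+(Δy)² ≤ 6² = 36.
  α (8, 11): covers {Zone III, Zone V, Zone VI, Zone VIII, Zone IX} → 230
  β (13, 12): covers {Zone III, Zone VI, Zone VII, Zone IX} → 176
  γ (13, 13): covers {Zone III, Zone VI, Zone VII, Zone IX} → 176
  δ (6, 3): covers {Zone IV, Zone V, Zone VIII} → 120
  ε (14, 1): covers {Zone I} → 150
Maximum coverage at α: 230 households.

α, covering 230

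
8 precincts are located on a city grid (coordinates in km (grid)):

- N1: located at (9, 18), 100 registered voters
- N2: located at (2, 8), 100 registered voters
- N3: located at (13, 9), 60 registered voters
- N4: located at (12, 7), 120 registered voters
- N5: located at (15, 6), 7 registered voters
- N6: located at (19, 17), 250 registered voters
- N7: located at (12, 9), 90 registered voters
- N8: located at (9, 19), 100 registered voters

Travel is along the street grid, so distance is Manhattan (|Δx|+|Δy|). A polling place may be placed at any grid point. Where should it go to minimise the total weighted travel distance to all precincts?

Manhattan distance separates: Σwᵢ(|x−xᵢ|+|y−yᵢ|) = Σwᵢ|x−xᵢ| + Σwᵢ|y−yᵢ|, so x and y are optimised independently as 1-D weighted medians.
Total weight W = 827; half = 413.5.
x-coordinate, sorted with cumulative weight:
  x=2 (N2, w=100) cum 100
  x=9 (N1, w=100) cum 200
  x=9 (N8, w=100) cum 300
  x=12 (N4, w=120) cum 420  ← median
  x=12 (N7, w=90) cum 510
  x=13 (N3, w=60) cum 570
  x=15 (N5, w=7) cum 577
  x=19 (N6, w=250) cum 827
⇒ x* = 12
y-coordinate, sorted with cumulative weight:
  y=6 (N5, w=7) cum 7
  y=7 (N4, w=120) cum 127
  y=8 (N2, w=100) cum 227
  y=9 (N3, w=60) cum 287
  y=9 (N7, w=90) cum 377
  y=17 (N6, w=250) cum 627  ← median
  y=18 (N1, w=100) cum 727
  y=19 (N8, w=100) cum 827
⇒ y* = 17

(12, 17)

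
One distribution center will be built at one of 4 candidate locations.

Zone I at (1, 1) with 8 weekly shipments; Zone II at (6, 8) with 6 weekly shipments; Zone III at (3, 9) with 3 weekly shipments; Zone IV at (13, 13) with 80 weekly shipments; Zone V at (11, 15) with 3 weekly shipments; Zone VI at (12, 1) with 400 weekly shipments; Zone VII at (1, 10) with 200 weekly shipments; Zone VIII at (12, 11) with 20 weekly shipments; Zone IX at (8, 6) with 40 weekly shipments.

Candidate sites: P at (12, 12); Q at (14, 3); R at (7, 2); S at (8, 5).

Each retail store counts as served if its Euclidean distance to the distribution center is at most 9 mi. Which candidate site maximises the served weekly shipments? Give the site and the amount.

S, covering 677

Coverage radius r = 9 mi; a point is covered iff (Δx)²+(Δy)² ≤ 9² = 81.
  P (12, 12): covers {Zone II, Zone IV, Zone V, Zone VIII, Zone IX} → 149
  Q (14, 3): covers {Zone VI, Zone VIII, Zone IX} → 460
  R (7, 2): covers {Zone I, Zone II, Zone III, Zone VI, Zone IX} → 457
  S (8, 5): covers {Zone I, Zone II, Zone III, Zone VI, Zone VII, Zone VIII, Zone IX} → 677
Maximum coverage at S: 677 weekly shipments.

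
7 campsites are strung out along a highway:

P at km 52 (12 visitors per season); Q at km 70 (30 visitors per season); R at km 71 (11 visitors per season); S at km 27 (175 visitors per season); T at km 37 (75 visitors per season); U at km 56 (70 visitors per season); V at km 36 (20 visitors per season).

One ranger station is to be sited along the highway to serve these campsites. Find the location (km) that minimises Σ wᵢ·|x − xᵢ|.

For a sum of weighted absolute distances on a line, the optimum is the weighted median (not the mean). Total weight W = 393; half-weight = 196.5.
Sort by position and accumulate weight:
  km 27 (S, w=175) → cum 175
  km 36 (V, w=20) → cum 195
  km 37 (T, w=75) → cum 270  ≥ 196.5 → median here
  km 52 (P, w=12) → cum 282
  km 56 (U, w=70) → cum 352
  km 70 (Q, w=30) → cum 382
  km 71 (R, w=11) → cum 393
Optimal location: km 37.

x = 37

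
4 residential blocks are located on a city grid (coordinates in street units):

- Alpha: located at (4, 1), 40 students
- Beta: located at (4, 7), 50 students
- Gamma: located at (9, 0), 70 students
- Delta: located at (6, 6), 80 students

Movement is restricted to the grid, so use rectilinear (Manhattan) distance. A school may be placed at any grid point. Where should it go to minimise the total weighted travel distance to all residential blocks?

(6, 6)

Manhattan distance separates: Σwᵢ(|x−xᵢ|+|y−yᵢ|) = Σwᵢ|x−xᵢ| + Σwᵢ|y−yᵢ|, so x and y are optimised independently as 1-D weighted medians.
Total weight W = 240; half = 120.
x-coordinate, sorted with cumulative weight:
  x=4 (Alpha, w=40) cum 40
  x=4 (Beta, w=50) cum 90
  x=6 (Delta, w=80) cum 170  ← median
  x=9 (Gamma, w=70) cum 240
⇒ x* = 6
y-coordinate, sorted with cumulative weight:
  y=0 (Gamma, w=70) cum 70
  y=1 (Alpha, w=40) cum 110
  y=6 (Delta, w=80) cum 190  ← median
  y=7 (Beta, w=50) cum 240
⇒ y* = 6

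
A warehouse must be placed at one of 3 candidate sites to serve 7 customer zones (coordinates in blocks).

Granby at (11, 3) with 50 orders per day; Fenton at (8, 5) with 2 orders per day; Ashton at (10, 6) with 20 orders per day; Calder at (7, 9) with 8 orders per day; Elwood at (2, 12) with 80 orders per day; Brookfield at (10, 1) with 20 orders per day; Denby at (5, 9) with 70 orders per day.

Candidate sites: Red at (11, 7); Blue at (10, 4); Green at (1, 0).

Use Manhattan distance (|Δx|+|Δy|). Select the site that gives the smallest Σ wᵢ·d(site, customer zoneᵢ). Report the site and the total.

Red, total 2118 blocks

Total weighted distance at each candidate:
  Red (11, 7): total = 2118
  Blue (10, 4): total = 2250
  Green (1, 0): total = 3244
Minimum is at Red with total 2118 blocks.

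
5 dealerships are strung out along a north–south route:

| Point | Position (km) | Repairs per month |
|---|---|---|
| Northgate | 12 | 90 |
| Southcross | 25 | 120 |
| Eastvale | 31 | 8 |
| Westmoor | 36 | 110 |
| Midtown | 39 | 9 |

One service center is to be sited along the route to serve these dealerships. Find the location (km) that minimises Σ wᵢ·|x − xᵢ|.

For a sum of weighted absolute distances on a line, the optimum is the weighted median (not the mean). Total weight W = 337; half-weight = 168.5.
Sort by position and accumulate weight:
  km 12 (Northgate, w=90) → cum 90
  km 25 (Southcross, w=120) → cum 210  ≥ 168.5 → median here
  km 31 (Eastvale, w=8) → cum 218
  km 36 (Westmoor, w=110) → cum 328
  km 39 (Midtown, w=9) → cum 337
Optimal location: km 25.

x = 25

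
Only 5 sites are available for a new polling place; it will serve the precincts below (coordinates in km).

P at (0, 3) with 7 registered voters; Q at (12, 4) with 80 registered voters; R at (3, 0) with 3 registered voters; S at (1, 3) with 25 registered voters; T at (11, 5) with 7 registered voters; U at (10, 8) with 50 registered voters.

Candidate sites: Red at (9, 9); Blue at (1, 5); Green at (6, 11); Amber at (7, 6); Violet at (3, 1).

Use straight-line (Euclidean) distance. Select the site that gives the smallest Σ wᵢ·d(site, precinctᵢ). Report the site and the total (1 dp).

Amber, total 882.6 km

Total weighted distance at each candidate:
  Red (9, 9): total = 926.7
  Blue (1, 5): total = 1509.8
  Green (6, 11): total = 1382.3
  Amber (7, 6): total = 882.6
  Violet (3, 1): total = 1415.5
Minimum is at Amber with total 882.6 km.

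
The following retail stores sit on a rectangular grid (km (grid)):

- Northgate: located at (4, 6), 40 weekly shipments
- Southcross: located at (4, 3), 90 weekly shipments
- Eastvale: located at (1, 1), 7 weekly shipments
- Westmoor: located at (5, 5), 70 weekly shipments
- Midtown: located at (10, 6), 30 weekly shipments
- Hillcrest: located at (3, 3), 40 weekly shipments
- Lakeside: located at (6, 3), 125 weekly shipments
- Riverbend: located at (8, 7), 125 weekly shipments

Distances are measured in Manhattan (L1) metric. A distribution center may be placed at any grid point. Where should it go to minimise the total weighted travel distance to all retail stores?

Manhattan distance separates: Σwᵢ(|x−xᵢ|+|y−yᵢ|) = Σwᵢ|x−xᵢ| + Σwᵢ|y−yᵢ|, so x and y are optimised independently as 1-D weighted medians.
Total weight W = 527; half = 263.5.
x-coordinate, sorted with cumulative weight:
  x=1 (Eastvale, w=7) cum 7
  x=3 (Hillcrest, w=40) cum 47
  x=4 (Northgate, w=40) cum 87
  x=4 (Southcross, w=90) cum 177
  x=5 (Westmoor, w=70) cum 247
  x=6 (Lakeside, w=125) cum 372  ← median
  x=8 (Riverbend, w=125) cum 497
  x=10 (Midtown, w=30) cum 527
⇒ x* = 6
y-coordinate, sorted with cumulative weight:
  y=1 (Eastvale, w=7) cum 7
  y=3 (Southcross, w=90) cum 97
  y=3 (Hillcrest, w=40) cum 137
  y=3 (Lakeside, w=125) cum 262
  y=5 (Westmoor, w=70) cum 332  ← median
  y=6 (Northgate, w=40) cum 372
  y=6 (Midtown, w=30) cum 402
  y=7 (Riverbend, w=125) cum 527
⇒ y* = 5

(6, 5)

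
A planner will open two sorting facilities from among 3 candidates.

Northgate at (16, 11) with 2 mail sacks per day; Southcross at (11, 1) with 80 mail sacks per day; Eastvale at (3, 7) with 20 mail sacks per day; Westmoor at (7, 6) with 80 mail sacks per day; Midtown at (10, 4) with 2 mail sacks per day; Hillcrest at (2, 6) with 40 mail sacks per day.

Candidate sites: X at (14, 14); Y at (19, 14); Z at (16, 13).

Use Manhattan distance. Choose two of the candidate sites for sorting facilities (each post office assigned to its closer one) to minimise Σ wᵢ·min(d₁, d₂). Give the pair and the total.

{X, Z}, total 3672

Evaluate every pair (each demand assigned to the nearer of the two):
  {X, Z}: total = 3672
  {X, Y}: total = 3678
  {Y, Z}: total = 3894
Best pair: {X, Z} with total 3672.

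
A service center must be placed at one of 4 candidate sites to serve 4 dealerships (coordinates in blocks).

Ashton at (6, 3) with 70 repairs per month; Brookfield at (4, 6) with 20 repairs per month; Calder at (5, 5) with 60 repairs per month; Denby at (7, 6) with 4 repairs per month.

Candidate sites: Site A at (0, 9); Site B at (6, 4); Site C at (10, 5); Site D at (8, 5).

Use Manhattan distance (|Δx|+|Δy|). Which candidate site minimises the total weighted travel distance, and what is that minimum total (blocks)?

Total weighted distance at each candidate:
  Site A (0, 9): total = 1560
  Site B (6, 4): total = 282
  Site C (10, 5): total = 876
  Site D (8, 5): total = 568
Minimum is at Site B with total 282 blocks.

Site B, total 282 blocks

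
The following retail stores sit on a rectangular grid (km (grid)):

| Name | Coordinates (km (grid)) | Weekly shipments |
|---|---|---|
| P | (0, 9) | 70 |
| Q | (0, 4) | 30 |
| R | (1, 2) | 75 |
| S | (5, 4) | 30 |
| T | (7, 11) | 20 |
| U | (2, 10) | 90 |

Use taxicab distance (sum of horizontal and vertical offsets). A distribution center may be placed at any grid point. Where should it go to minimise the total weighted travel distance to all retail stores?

Manhattan distance separates: Σwᵢ(|x−xᵢ|+|y−yᵢ|) = Σwᵢ|x−xᵢ| + Σwᵢ|y−yᵢ|, so x and y are optimised independently as 1-D weighted medians.
Total weight W = 315; half = 157.5.
x-coordinate, sorted with cumulative weight:
  x=0 (P, w=70) cum 70
  x=0 (Q, w=30) cum 100
  x=1 (R, w=75) cum 175  ← median
  x=2 (U, w=90) cum 265
  x=5 (S, w=30) cum 295
  x=7 (T, w=20) cum 315
⇒ x* = 1
y-coordinate, sorted with cumulative weight:
  y=2 (R, w=75) cum 75
  y=4 (Q, w=30) cum 105
  y=4 (S, w=30) cum 135
  y=9 (P, w=70) cum 205  ← median
  y=10 (U, w=90) cum 295
  y=11 (T, w=20) cum 315
⇒ y* = 9

(1, 9)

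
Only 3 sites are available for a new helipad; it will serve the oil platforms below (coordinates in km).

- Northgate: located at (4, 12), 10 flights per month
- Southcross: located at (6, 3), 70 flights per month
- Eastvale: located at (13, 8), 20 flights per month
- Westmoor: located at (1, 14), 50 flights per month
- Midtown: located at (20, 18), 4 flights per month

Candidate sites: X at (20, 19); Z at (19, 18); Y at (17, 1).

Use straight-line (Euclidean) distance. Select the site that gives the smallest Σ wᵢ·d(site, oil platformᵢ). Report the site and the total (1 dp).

Y, total 2214.0 km

Total weighted distance at each candidate:
  X (20, 19): total = 2910.0
  Z (19, 18): total = 2710.2
  Y (17, 1): total = 2214.0
Minimum is at Y with total 2214.0 km.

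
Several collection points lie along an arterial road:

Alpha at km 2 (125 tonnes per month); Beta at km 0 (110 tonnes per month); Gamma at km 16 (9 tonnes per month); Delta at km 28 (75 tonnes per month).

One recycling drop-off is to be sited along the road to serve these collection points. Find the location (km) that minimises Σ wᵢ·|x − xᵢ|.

For a sum of weighted absolute distances on a line, the optimum is the weighted median (not the mean). Total weight W = 319; half-weight = 159.5.
Sort by position and accumulate weight:
  km 0 (Beta, w=110) → cum 110
  km 2 (Alpha, w=125) → cum 235  ≥ 159.5 → median here
  km 16 (Gamma, w=9) → cum 244
  km 28 (Delta, w=75) → cum 319
Optimal location: km 2.

x = 2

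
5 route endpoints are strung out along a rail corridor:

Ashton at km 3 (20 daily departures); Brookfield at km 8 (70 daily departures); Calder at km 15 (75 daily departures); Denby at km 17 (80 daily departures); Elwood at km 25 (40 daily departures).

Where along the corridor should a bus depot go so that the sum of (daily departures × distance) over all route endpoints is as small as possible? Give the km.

For a sum of weighted absolute distances on a line, the optimum is the weighted median (not the mean). Total weight W = 285; half-weight = 142.5.
Sort by position and accumulate weight:
  km 3 (Ashton, w=20) → cum 20
  km 8 (Brookfield, w=70) → cum 90
  km 15 (Calder, w=75) → cum 165  ≥ 142.5 → median here
  km 17 (Denby, w=80) → cum 245
  km 25 (Elwood, w=40) → cum 285
Optimal location: km 15.

x = 15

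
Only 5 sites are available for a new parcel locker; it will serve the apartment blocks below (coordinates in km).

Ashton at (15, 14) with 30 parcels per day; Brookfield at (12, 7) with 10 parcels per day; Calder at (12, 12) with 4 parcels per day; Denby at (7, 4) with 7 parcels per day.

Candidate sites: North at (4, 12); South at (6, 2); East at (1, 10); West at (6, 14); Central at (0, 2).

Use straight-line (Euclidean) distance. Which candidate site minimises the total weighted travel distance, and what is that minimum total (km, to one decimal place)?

West, total 457.8 km

Total weighted distance at each candidate:
  North (4, 12): total = 521.6
  South (6, 2): total = 590.4
  East (1, 10): total = 654.9
  West (6, 14): total = 457.8
  Central (0, 2): total = 819.7
Minimum is at West with total 457.8 km.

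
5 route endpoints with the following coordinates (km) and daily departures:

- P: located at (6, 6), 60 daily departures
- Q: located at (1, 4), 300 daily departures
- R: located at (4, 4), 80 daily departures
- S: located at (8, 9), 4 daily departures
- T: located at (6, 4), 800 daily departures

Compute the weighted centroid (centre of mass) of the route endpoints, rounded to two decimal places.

The minimiser of Σwᵢ‖p−pᵢ‖² is the weighted centroid p* = (Σwᵢpᵢ)/(Σwᵢ).
Σwᵢ = 1244.
Σwᵢxᵢ = 60·6 + 300·1 + 80·4 + 4·8 + 800·6 = 5812.
Σwᵢyᵢ = 60·6 + 300·4 + 80·4 + 4·9 + 800·4 = 5116.
x* = 5812/1244 = 4.67, y* = 5116/1244 = 4.11.

(4.67, 4.11)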